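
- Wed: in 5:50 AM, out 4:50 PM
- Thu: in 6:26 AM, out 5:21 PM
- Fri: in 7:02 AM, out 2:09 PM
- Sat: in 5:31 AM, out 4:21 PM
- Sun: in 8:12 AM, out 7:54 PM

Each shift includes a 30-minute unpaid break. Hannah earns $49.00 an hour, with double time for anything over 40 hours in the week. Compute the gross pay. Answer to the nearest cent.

$2848.53

Wed: 5:50 AM–4:50 PM = 11 h 0 min; less 30 min break → 10 h 30 min
Thu: 6:26 AM–5:21 PM = 10 h 55 min; less 30 min break → 10 h 25 min
Fri: 7:02 AM–2:09 PM = 7 h 7 min; less 30 min break → 6 h 37 min
Sat: 5:31 AM–4:21 PM = 10 h 50 min; less 30 min break → 10 h 20 min
Sun: 8:12 AM–7:54 PM = 11 h 42 min; less 30 min break → 11 h 12 min
Total worked: 49 h 4 min = 2944 min.
Regular 40 h 0 min = 2400 min at $49.00/h; overtime 9 h 4 min = 544 min at $98.00/h.
Pay = (2400 × $49.00 + 544 × $98.00) ÷ 60 = $2848.53.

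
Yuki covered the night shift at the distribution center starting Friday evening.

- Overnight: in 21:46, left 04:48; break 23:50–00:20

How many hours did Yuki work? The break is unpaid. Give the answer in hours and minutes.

6 h 32 min

Overnight: 21:46 → midnight = 2 h 14 min; midnight → 04:48 = 4 h 48 min; span 7 h 2 min; less 30 min break → 6 h 32 min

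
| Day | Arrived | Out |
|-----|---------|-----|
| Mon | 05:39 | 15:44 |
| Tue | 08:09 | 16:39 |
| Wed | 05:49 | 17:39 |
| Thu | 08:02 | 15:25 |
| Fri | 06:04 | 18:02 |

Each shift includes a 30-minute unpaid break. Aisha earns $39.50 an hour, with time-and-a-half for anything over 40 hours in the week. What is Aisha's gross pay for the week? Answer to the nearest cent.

Mon: 05:39–15:44 = 10 h 5 min; less 30 min break → 9 h 35 min
Tue: 08:09–16:39 = 8 h 30 min; less 30 min break → 8 h 0 min
Wed: 05:49–17:39 = 11 h 50 min; less 30 min break → 11 h 20 min
Thu: 08:02–15:25 = 7 h 23 min; less 30 min break → 6 h 53 min
Fri: 06:04–18:02 = 11 h 58 min; less 30 min break → 11 h 28 min
Total worked: 47 h 16 min = 2836 min.
Regular 40 h 0 min = 2400 min at $39.50/h; overtime 7 h 16 min = 436 min at $59.25/h.
Pay = (2400 × $39.50 + 436 × $59.25) ÷ 60 = $2010.55.

$2010.55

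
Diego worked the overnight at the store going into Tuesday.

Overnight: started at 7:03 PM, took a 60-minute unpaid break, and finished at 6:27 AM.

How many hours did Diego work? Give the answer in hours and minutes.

Overnight: 7:03 PM → midnight = 4 h 57 min; midnight → 6:27 AM = 6 h 27 min; span 11 h 24 min; less 60 min break → 10 h 24 min

10 h 24 min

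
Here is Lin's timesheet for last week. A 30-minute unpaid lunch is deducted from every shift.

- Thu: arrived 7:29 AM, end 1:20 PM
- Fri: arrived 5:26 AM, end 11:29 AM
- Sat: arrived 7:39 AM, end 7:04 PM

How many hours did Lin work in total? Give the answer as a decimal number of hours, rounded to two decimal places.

Thu: 7:29 AM–1:20 PM = 5 h 51 min; less 30 min break → 5 h 21 min
Fri: 5:26 AM–11:29 AM = 6 h 3 min; less 30 min break → 5 h 33 min
Sat: 7:39 AM–7:04 PM = 11 h 25 min; less 30 min break → 10 h 55 min
Total: 5 h 21 min + 5 h 33 min + 10 h 55 min = 21 h 49 min.

21.82 hours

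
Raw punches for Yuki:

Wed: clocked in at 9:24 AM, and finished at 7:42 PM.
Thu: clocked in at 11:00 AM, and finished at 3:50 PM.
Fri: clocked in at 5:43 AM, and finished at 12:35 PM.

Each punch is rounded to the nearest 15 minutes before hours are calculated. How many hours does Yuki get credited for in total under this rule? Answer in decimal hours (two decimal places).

21.75 hours

Wed: in 9:24 AM→9:30 AM, out 7:42 PM→7:45 PM; 10 h 15 min
Thu: in 11:00 AM→11:00 AM, out 3:50 PM→3:45 PM; 4 h 45 min
Fri: in 5:43 AM→5:45 AM, out 12:35 PM→12:30 PM; 6 h 45 min
Total credited: 21 h 45 min.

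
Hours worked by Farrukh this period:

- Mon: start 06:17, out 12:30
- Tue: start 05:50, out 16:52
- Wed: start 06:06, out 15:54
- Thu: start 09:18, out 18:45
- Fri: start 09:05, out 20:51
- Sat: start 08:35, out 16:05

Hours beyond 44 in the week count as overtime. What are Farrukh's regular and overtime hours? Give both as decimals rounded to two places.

Regular 44.00 hours, overtime 11.77 hours

Mon: 06:17–12:30 = 6 h 13 min
Tue: 05:50–16:52 = 11 h 2 min
Wed: 06:06–15:54 = 9 h 48 min
Thu: 09:18–18:45 = 9 h 27 min
Fri: 09:05–20:51 = 11 h 46 min
Sat: 08:35–16:05 = 7 h 30 min
Total worked: 55 h 46 min = 55.77 h.
Threshold 44 h → overtime 11 h 46 min, regular 44 h 0 min.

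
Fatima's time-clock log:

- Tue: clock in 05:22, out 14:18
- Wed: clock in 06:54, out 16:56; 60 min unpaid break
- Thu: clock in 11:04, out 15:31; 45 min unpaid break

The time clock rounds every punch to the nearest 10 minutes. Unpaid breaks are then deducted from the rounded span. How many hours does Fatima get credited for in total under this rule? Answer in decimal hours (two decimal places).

21.92 hours

Tue: in 05:22→05:20, out 14:18→14:20; 9 h 0 min
Wed: in 06:54→06:50, out 16:56→17:00; 10 h 10 min − 60 min = 9 h 10 min
Thu: in 11:04→11:00, out 15:31→15:30; 4 h 30 min − 45 min = 3 h 45 min
Total credited: 21 h 55 min.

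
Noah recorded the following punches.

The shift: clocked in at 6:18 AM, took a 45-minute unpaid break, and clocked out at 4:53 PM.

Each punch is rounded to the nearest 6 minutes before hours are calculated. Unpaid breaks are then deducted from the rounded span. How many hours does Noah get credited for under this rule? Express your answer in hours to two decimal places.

9.85 hours

The shift: in 6:18 AM→6:18 AM, out 4:53 PM→4:54 PM; 10 h 36 min − 45 min = 9 h 51 min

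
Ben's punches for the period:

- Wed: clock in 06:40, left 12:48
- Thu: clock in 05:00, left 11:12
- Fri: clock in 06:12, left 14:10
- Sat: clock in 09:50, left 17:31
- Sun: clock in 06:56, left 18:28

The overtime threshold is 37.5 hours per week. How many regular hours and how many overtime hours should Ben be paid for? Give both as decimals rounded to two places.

Regular 37.50 hours, overtime 2.02 hours

Wed: 06:40–12:48 = 6 h 8 min
Thu: 05:00–11:12 = 6 h 12 min
Fri: 06:12–14:10 = 7 h 58 min
Sat: 09:50–17:31 = 7 h 41 min
Sun: 06:56–18:28 = 11 h 32 min
Total worked: 39 h 31 min = 39.52 h.
Threshold 37.5 h → overtime 2 h 1 min, regular 37 h 30 min.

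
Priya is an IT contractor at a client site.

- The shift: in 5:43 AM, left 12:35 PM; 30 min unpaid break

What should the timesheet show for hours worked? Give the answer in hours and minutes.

6 h 22 min

The shift: 5:43 AM–12:35 PM = 6 h 52 min; less 30 min break → 6 h 22 min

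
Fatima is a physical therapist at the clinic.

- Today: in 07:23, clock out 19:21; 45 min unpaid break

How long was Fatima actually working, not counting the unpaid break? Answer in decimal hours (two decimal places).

11.22 hours

Today: 07:23–19:21 = 11 h 58 min; less 45 min break → 11 h 13 min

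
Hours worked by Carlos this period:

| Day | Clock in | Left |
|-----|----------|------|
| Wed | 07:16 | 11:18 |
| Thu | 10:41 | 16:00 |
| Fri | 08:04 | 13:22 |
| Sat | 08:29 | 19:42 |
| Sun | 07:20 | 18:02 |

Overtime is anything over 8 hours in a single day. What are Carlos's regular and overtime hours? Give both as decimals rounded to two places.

Regular 30.65 hours, overtime 5.92 hours

Wed: 07:16–11:18 = 4 h 2 min
Thu: 10:41–16:00 = 5 h 19 min
Fri: 08:04–13:22 = 5 h 18 min
Sat: 08:29–19:42 = 11 h 13 min
Sun: 07:20–18:02 = 10 h 42 min
Wed reg 4 h 2 min / OT 0 h 0 min; Thu reg 5 h 19 min / OT 0 h 0 min; Fri reg 5 h 18 min / OT 0 h 0 min; Sat reg 8 h 0 min / OT 3 h 13 min; Sun reg 8 h 0 min / OT 2 h 42 min.
Totals: regular 30 h 39 min, overtime 5 h 55 min.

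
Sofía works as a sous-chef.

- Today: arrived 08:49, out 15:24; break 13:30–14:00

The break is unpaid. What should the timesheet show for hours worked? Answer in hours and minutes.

Today: 08:49–15:24 = 6 h 35 min; less 30 min break → 6 h 5 min

6 h 5 min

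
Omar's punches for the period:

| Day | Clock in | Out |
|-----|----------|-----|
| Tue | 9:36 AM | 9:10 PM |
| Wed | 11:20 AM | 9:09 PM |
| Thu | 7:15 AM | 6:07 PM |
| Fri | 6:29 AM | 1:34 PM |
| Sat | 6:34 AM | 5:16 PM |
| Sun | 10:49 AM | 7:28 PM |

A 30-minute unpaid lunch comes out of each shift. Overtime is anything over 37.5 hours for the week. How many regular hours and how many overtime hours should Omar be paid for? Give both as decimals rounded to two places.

Regular 37.50 hours, overtime 18.18 hours

Tue: 9:36 AM–9:10 PM = 11 h 34 min; less 30 min break → 11 h 4 min
Wed: 11:20 AM–9:09 PM = 9 h 49 min; less 30 min break → 9 h 19 min
Thu: 7:15 AM–6:07 PM = 10 h 52 min; less 30 min break → 10 h 22 min
Fri: 6:29 AM–1:34 PM = 7 h 5 min; less 30 min break → 6 h 35 min
Sat: 6:34 AM–5:16 PM = 10 h 42 min; less 30 min break → 10 h 12 min
Sun: 10:49 AM–7:28 PM = 8 h 39 min; less 30 min break → 8 h 9 min
Total worked: 55 h 41 min = 55.68 h.
Threshold 37.5 h → overtime 18 h 11 min, regular 37 h 30 min.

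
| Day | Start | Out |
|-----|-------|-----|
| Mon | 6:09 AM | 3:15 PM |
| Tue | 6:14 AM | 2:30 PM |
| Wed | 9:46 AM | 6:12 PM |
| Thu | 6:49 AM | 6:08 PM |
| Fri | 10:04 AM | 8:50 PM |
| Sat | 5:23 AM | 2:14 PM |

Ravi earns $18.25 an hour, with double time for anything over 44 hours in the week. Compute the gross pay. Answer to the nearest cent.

$1267.77

Mon: 6:09 AM–3:15 PM = 9 h 6 min
Tue: 6:14 AM–2:30 PM = 8 h 16 min
Wed: 9:46 AM–6:12 PM = 8 h 26 min
Thu: 6:49 AM–6:08 PM = 11 h 19 min
Fri: 10:04 AM–8:50 PM = 10 h 46 min
Sat: 5:23 AM–2:14 PM = 8 h 51 min
Total worked: 56 h 44 min = 3404 min.
Regular 44 h 0 min = 2640 min at $18.25/h; overtime 12 h 44 min = 764 min at $36.50/h.
Pay = (2640 × $18.25 + 764 × $36.50) ÷ 60 = $1267.77.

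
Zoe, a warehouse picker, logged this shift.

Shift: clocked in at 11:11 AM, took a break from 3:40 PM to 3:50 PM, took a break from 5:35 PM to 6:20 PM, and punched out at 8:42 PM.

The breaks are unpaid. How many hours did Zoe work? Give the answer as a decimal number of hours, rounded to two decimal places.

Shift: 11:11 AM–8:42 PM = 9 h 31 min; less 55 min break → 8 h 36 min

8.60 hours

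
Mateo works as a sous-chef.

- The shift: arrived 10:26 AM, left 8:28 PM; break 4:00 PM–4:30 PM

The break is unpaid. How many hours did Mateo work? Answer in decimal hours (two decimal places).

The shift: 10:26 AM–8:28 PM = 10 h 2 min; less 30 min break → 9 h 32 min

9.53 hours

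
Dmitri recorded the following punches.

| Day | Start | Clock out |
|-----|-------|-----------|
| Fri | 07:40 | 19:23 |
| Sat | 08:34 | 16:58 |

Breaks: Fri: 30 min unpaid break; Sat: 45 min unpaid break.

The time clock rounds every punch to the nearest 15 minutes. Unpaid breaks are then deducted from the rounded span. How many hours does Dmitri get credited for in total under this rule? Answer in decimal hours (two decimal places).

Fri: in 07:40→07:45, out 19:23→19:30; 11 h 45 min − 30 min = 11 h 15 min
Sat: in 08:34→08:30, out 16:58→17:00; 8 h 30 min − 45 min = 7 h 45 min
Total credited: 19 h 0 min.

19.00 hours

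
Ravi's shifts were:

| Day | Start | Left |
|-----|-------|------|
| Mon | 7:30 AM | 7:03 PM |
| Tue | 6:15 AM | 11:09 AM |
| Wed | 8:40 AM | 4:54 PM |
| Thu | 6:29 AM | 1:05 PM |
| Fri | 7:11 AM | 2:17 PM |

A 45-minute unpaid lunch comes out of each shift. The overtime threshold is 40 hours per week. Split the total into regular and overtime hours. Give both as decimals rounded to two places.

Regular 34.63 hours, overtime 0.00 hours

Mon: 7:30 AM–7:03 PM = 11 h 33 min; less 45 min break → 10 h 48 min
Tue: 6:15 AM–11:09 AM = 4 h 54 min; less 45 min break → 4 h 9 min
Wed: 8:40 AM–4:54 PM = 8 h 14 min; less 45 min break → 7 h 29 min
Thu: 6:29 AM–1:05 PM = 6 h 36 min; less 45 min break → 5 h 51 min
Fri: 7:11 AM–2:17 PM = 7 h 6 min; less 45 min break → 6 h 21 min
Total worked: 34 h 38 min = 34.63 h.
Threshold 40 h → overtime 0 h 0 min, regular 34 h 38 min.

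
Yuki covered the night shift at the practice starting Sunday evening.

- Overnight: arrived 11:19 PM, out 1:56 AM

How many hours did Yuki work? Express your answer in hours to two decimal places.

Overnight: 11:19 PM → midnight = 0 h 41 min; midnight → 1:56 AM = 1 h 56 min; span 2 h 37 min

2.62 hours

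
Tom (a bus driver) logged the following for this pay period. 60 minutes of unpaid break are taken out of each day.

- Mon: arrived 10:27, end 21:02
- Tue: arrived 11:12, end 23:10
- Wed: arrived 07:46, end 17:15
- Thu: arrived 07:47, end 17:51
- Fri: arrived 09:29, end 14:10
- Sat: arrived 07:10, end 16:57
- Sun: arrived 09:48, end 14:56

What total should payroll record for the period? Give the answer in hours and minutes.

Mon: 10:27–21:02 = 10 h 35 min; less 60 min break → 9 h 35 min
Tue: 11:12–23:10 = 11 h 58 min; less 60 min break → 10 h 58 min
Wed: 07:46–17:15 = 9 h 29 min; less 60 min break → 8 h 29 min
Thu: 07:47–17:51 = 10 h 4 min; less 60 min break → 9 h 4 min
Fri: 09:29–14:10 = 4 h 41 min; less 60 min break → 3 h 41 min
Sat: 07:10–16:57 = 9 h 47 min; less 60 min break → 8 h 47 min
Sun: 09:48–14:56 = 5 h 8 min; less 60 min break → 4 h 8 min
Total: 9 h 35 min + 10 h 58 min + 8 h 29 min + 9 h 4 min + 3 h 41 min + 8 h 47 min + 4 h 8 min = 54 h 42 min.

54 h 42 min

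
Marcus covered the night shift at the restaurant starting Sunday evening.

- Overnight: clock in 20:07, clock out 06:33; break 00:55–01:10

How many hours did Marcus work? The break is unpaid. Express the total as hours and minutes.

10 h 11 min

Overnight: 20:07 → midnight = 3 h 53 min; midnight → 06:33 = 6 h 33 min; span 10 h 26 min; less 15 min break → 10 h 11 min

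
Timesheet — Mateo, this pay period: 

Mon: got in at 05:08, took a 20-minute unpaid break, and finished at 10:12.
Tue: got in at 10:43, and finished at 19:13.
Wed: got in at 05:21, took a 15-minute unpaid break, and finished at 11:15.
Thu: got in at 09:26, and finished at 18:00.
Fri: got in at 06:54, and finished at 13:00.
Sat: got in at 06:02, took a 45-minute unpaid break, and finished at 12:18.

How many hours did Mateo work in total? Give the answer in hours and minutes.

39 h 4 min

Mon: 05:08–10:12 = 5 h 4 min; less 20 min break → 4 h 44 min
Tue: 10:43–19:13 = 8 h 30 min
Wed: 05:21–11:15 = 5 h 54 min; less 15 min break → 5 h 39 min
Thu: 09:26–18:00 = 8 h 34 min
Fri: 06:54–13:00 = 6 h 6 min
Sat: 06:02–12:18 = 6 h 16 min; less 45 min break → 5 h 31 min
Total: 4 h 44 min + 8 h 30 min + 5 h 39 min + 8 h 34 min + 6 h 6 min + 5 h 31 min = 39 h 4 min.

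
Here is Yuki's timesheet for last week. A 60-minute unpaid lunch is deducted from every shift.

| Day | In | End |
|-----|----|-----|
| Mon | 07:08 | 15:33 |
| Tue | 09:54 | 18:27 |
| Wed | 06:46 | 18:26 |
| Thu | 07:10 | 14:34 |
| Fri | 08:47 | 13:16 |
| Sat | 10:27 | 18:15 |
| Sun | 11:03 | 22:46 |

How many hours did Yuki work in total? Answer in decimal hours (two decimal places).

Mon: 07:08–15:33 = 8 h 25 min; less 60 min break → 7 h 25 min
Tue: 09:54–18:27 = 8 h 33 min; less 60 min break → 7 h 33 min
Wed: 06:46–18:26 = 11 h 40 min; less 60 min break → 10 h 40 min
Thu: 07:10–14:34 = 7 h 24 min; less 60 min break → 6 h 24 min
Fri: 08:47–13:16 = 4 h 29 min; less 60 min break → 3 h 29 min
Sat: 10:27–18:15 = 7 h 48 min; less 60 min break → 6 h 48 min
Sun: 11:03–22:46 = 11 h 43 min; less 60 min break → 10 h 43 min
Total: 7 h 25 min + 7 h 33 min + 10 h 40 min + 6 h 24 min + 3 h 29 min + 6 h 48 min + 10 h 43 min = 53 h 2 min.

53.03 hours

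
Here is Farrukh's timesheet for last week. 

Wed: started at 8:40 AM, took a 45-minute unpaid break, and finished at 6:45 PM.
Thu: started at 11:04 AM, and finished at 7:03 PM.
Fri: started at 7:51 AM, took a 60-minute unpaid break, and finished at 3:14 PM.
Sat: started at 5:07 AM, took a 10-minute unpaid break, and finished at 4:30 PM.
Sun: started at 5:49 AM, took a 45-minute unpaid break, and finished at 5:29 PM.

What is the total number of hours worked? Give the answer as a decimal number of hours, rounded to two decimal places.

45.83 hours

Wed: 8:40 AM–6:45 PM = 10 h 5 min; less 45 min break → 9 h 20 min
Thu: 11:04 AM–7:03 PM = 7 h 59 min
Fri: 7:51 AM–3:14 PM = 7 h 23 min; less 60 min break → 6 h 23 min
Sat: 5:07 AM–4:30 PM = 11 h 23 min; less 10 min break → 11 h 13 min
Sun: 5:49 AM–5:29 PM = 11 h 40 min; less 45 min break → 10 h 55 min
Total: 9 h 20 min + 7 h 59 min + 6 h 23 min + 11 h 13 min + 10 h 55 min = 45 h 50 min.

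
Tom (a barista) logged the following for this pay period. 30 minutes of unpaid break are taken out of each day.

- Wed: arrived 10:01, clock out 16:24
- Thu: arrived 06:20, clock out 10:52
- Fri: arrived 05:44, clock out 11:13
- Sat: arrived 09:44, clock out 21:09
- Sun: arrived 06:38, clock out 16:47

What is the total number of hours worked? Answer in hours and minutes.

35 h 28 min

Wed: 10:01–16:24 = 6 h 23 min; less 30 min break → 5 h 53 min
Thu: 06:20–10:52 = 4 h 32 min; less 30 min break → 4 h 2 min
Fri: 05:44–11:13 = 5 h 29 min; less 30 min break → 4 h 59 min
Sat: 09:44–21:09 = 11 h 25 min; less 30 min break → 10 h 55 min
Sun: 06:38–16:47 = 10 h 9 min; less 30 min break → 9 h 39 min
Total: 5 h 53 min + 4 h 2 min + 4 h 59 min + 10 h 55 min + 9 h 39 min = 35 h 28 min.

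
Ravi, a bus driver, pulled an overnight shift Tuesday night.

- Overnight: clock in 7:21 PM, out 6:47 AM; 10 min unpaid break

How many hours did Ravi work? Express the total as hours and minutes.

11 h 16 min

Overnight: 7:21 PM → midnight = 4 h 39 min; midnight → 6:47 AM = 6 h 47 min; span 11 h 26 min; less 10 min break → 11 h 16 min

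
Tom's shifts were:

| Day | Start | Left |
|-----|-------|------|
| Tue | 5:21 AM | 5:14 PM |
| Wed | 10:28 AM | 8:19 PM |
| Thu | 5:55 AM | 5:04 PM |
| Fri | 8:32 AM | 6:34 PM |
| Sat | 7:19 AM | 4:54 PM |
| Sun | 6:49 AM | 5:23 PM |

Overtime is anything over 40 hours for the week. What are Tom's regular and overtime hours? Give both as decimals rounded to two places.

Regular 40.00 hours, overtime 23.07 hours

Tue: 5:21 AM–5:14 PM = 11 h 53 min
Wed: 10:28 AM–8:19 PM = 9 h 51 min
Thu: 5:55 AM–5:04 PM = 11 h 9 min
Fri: 8:32 AM–6:34 PM = 10 h 2 min
Sat: 7:19 AM–4:54 PM = 9 h 35 min
Sun: 6:49 AM–5:23 PM = 10 h 34 min
Total worked: 63 h 4 min = 63.07 h.
Threshold 40 h → overtime 23 h 4 min, regular 40 h 0 min.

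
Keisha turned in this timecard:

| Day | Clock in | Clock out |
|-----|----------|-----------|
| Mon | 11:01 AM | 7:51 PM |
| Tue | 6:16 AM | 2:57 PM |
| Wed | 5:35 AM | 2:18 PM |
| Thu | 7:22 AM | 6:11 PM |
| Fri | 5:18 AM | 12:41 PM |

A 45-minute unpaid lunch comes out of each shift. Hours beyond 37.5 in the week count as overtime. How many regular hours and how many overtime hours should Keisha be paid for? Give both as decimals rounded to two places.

Regular 37.50 hours, overtime 3.18 hours

Mon: 11:01 AM–7:51 PM = 8 h 50 min; less 45 min break → 8 h 5 min
Tue: 6:16 AM–2:57 PM = 8 h 41 min; less 45 min break → 7 h 56 min
Wed: 5:35 AM–2:18 PM = 8 h 43 min; less 45 min break → 7 h 58 min
Thu: 7:22 AM–6:11 PM = 10 h 49 min; less 45 min break → 10 h 4 min
Fri: 5:18 AM–12:41 PM = 7 h 23 min; less 45 min break → 6 h 38 min
Total worked: 40 h 41 min = 40.68 h.
Threshold 37.5 h → overtime 3 h 11 min, regular 37 h 30 min.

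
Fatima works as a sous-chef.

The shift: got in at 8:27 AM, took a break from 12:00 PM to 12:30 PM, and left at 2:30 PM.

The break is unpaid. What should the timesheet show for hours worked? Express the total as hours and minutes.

5 h 33 min

The shift: 8:27 AM–2:30 PM = 6 h 3 min; less 30 min break → 5 h 33 min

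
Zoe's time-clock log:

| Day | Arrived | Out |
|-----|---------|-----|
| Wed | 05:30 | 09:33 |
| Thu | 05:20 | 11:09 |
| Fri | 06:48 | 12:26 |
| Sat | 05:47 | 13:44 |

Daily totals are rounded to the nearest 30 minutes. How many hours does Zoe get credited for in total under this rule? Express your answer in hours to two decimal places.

Wed: 05:30–09:33 = 4 h 3 min → rounds to 4 h 0 min
Thu: 05:20–11:09 = 5 h 49 min → rounds to 6 h 0 min
Fri: 06:48–12:26 = 5 h 38 min → rounds to 5 h 30 min
Sat: 05:47–13:44 = 7 h 57 min → rounds to 8 h 0 min
Total credited: 23 h 30 min.

23.50 hours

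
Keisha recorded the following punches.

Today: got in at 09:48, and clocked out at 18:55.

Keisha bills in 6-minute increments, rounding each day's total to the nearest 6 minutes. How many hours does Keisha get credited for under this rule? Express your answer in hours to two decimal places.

9.10 hours

Today: 09:48–18:55 = 9 h 7 min → rounds to 9 h 6 min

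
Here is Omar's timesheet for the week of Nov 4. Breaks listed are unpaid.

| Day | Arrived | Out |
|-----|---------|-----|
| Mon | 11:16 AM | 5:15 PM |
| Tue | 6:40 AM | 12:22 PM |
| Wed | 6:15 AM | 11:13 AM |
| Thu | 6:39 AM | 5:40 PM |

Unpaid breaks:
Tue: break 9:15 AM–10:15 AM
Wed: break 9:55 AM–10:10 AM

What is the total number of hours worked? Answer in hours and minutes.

26 h 25 min

Mon: 11:16 AM–5:15 PM = 5 h 59 min
Tue: 6:40 AM–12:22 PM = 5 h 42 min; less 60 min break → 4 h 42 min
Wed: 6:15 AM–11:13 AM = 4 h 58 min; less 15 min break → 4 h 43 min
Thu: 6:39 AM–5:40 PM = 11 h 1 min
Total: 5 h 59 min + 4 h 42 min + 4 h 43 min + 11 h 1 min = 26 h 25 min.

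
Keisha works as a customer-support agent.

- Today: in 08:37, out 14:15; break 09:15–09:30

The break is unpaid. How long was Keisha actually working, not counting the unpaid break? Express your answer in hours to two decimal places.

Today: 08:37–14:15 = 5 h 38 min; less 15 min break → 5 h 23 min

5.38 hours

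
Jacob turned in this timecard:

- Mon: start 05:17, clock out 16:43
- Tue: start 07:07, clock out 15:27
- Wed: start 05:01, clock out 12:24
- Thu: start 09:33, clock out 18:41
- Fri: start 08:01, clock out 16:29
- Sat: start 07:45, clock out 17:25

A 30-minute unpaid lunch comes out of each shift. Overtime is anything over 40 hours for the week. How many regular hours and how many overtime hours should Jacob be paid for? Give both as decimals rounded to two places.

Regular 40.00 hours, overtime 11.42 hours

Mon: 05:17–16:43 = 11 h 26 min; less 30 min break → 10 h 56 min
Tue: 07:07–15:27 = 8 h 20 min; less 30 min break → 7 h 50 min
Wed: 05:01–12:24 = 7 h 23 min; less 30 min break → 6 h 53 min
Thu: 09:33–18:41 = 9 h 8 min; less 30 min break → 8 h 38 min
Fri: 08:01–16:29 = 8 h 28 min; less 30 min break → 7 h 58 min
Sat: 07:45–17:25 = 9 h 40 min; less 30 min break → 9 h 10 min
Total worked: 51 h 25 min = 51.42 h.
Threshold 40 h → overtime 11 h 25 min, regular 40 h 0 min.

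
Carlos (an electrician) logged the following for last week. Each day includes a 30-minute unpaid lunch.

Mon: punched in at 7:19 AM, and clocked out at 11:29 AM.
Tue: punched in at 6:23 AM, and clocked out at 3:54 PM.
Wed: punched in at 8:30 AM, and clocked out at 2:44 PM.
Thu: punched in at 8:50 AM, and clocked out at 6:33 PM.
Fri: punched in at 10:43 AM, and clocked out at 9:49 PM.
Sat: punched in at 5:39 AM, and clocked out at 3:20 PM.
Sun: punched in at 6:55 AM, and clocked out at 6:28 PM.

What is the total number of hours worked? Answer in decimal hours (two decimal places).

58.47 hours

Mon: 7:19 AM–11:29 AM = 4 h 10 min; less 30 min break → 3 h 40 min
Tue: 6:23 AM–3:54 PM = 9 h 31 min; less 30 min break → 9 h 1 min
Wed: 8:30 AM–2:44 PM = 6 h 14 min; less 30 min break → 5 h 44 min
Thu: 8:50 AM–6:33 PM = 9 h 43 min; less 30 min break → 9 h 13 min
Fri: 10:43 AM–9:49 PM = 11 h 6 min; less 30 min break → 10 h 36 min
Sat: 5:39 AM–3:20 PM = 9 h 41 min; less 30 min break → 9 h 11 min
Sun: 6:55 AM–6:28 PM = 11 h 33 min; less 30 min break → 11 h 3 min
Total: 3 h 40 min + 9 h 1 min + 5 h 44 min + 9 h 13 min + 10 h 36 min + 9 h 11 min + 11 h 3 min = 58 h 28 min.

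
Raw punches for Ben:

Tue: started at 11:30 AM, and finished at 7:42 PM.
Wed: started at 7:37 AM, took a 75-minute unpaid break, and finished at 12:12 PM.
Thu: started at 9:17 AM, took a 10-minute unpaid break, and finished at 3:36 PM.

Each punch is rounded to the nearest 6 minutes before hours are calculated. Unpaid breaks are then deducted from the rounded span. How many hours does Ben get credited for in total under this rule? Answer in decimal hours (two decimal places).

17.68 hours

Tue: in 11:30 AM→11:30 AM, out 7:42 PM→7:42 PM; 8 h 12 min
Wed: in 7:37 AM→7:36 AM, out 12:12 PM→12:12 PM; 4 h 36 min − 75 min = 3 h 21 min
Thu: in 9:17 AM→9:18 AM, out 3:36 PM→3:36 PM; 6 h 18 min − 10 min = 6 h 8 min
Total credited: 17 h 41 min.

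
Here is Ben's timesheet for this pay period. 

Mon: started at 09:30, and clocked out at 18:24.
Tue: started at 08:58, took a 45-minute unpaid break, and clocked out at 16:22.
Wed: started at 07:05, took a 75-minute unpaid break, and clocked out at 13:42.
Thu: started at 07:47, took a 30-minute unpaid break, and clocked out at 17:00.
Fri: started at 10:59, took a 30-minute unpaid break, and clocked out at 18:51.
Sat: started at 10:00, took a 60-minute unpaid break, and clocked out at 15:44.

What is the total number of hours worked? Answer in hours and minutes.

41 h 44 min

Mon: 09:30–18:24 = 8 h 54 min
Tue: 08:58–16:22 = 7 h 24 min; less 45 min break → 6 h 39 min
Wed: 07:05–13:42 = 6 h 37 min; less 75 min break → 5 h 22 min
Thu: 07:47–17:00 = 9 h 13 min; less 30 min break → 8 h 43 min
Fri: 10:59–18:51 = 7 h 52 min; less 30 min break → 7 h 22 min
Sat: 10:00–15:44 = 5 h 44 min; less 60 min break → 4 h 44 min
Total: 8 h 54 min + 6 h 39 min + 5 h 22 min + 8 h 43 min + 7 h 22 min + 4 h 44 min = 41 h 44 min.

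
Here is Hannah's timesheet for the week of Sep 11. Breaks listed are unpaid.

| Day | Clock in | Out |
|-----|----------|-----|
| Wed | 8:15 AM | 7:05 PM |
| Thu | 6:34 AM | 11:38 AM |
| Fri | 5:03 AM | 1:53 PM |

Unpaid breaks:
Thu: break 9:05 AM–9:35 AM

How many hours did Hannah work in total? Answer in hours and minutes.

24 h 14 min

Wed: 8:15 AM–7:05 PM = 10 h 50 min
Thu: 6:34 AM–11:38 AM = 5 h 4 min; less 30 min break → 4 h 34 min
Fri: 5:03 AM–1:53 PM = 8 h 50 min
Total: 10 h 50 min + 4 h 34 min + 8 h 50 min = 24 h 14 min.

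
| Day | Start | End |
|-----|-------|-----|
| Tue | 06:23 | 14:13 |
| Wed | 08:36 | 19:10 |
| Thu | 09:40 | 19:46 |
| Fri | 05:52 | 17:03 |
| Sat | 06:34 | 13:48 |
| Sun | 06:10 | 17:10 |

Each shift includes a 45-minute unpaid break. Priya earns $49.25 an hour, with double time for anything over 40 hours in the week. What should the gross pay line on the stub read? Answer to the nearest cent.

$3291.54

Tue: 06:23–14:13 = 7 h 50 min; less 45 min break → 7 h 5 min
Wed: 08:36–19:10 = 10 h 34 min; less 45 min break → 9 h 49 min
Thu: 09:40–19:46 = 10 h 6 min; less 45 min break → 9 h 21 min
Fri: 05:52–17:03 = 11 h 11 min; less 45 min break → 10 h 26 min
Sat: 06:34–13:48 = 7 h 14 min; less 45 min break → 6 h 29 min
Sun: 06:10–17:10 = 11 h 0 min; less 45 min break → 10 h 15 min
Total worked: 53 h 25 min = 3205 min.
Regular 40 h 0 min = 2400 min at $49.25/h; overtime 13 h 25 min = 805 min at $98.50/h.
Pay = (2400 × $49.25 + 805 × $98.50) ÷ 60 = $3291.54.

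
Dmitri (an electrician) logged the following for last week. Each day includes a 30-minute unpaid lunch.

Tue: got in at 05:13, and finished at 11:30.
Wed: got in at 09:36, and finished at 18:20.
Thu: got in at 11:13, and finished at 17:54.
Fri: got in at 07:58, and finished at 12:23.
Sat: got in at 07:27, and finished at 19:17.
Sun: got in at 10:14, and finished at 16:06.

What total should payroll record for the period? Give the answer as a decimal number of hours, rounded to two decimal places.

Tue: 05:13–11:30 = 6 h 17 min; less 30 min break → 5 h 47 min
Wed: 09:36–18:20 = 8 h 44 min; less 30 min break → 8 h 14 min
Thu: 11:13–17:54 = 6 h 41 min; less 30 min break → 6 h 11 min
Fri: 07:58–12:23 = 4 h 25 min; less 30 min break → 3 h 55 min
Sat: 07:27–19:17 = 11 h 50 min; less 30 min break → 11 h 20 min
Sun: 10:14–16:06 = 5 h 52 min; less 30 min break → 5 h 22 min
Total: 5 h 47 min + 8 h 14 min + 6 h 11 min + 3 h 55 min + 11 h 20 min + 5 h 22 min = 40 h 49 min.

40.82 hours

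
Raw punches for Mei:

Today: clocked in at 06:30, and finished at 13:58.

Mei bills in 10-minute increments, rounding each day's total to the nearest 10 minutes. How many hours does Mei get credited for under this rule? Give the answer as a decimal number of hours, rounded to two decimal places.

Today: 06:30–13:58 = 7 h 28 min → rounds to 7 h 30 min

7.50 hours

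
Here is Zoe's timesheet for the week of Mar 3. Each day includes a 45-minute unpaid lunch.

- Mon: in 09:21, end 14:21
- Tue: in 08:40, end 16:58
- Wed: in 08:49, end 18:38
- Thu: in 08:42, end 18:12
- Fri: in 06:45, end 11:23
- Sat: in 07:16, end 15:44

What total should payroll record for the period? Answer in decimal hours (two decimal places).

41.22 hours

Mon: 09:21–14:21 = 5 h 0 min; less 45 min break → 4 h 15 min
Tue: 08:40–16:58 = 8 h 18 min; less 45 min break → 7 h 33 min
Wed: 08:49–18:38 = 9 h 49 min; less 45 min break → 9 h 4 min
Thu: 08:42–18:12 = 9 h 30 min; less 45 min break → 8 h 45 min
Fri: 06:45–11:23 = 4 h 38 min; less 45 min break → 3 h 53 min
Sat: 07:16–15:44 = 8 h 28 min; less 45 min break → 7 h 43 min
Total: 4 h 15 min + 7 h 33 min + 9 h 4 min + 8 h 45 min + 3 h 53 min + 7 h 43 min = 41 h 13 min.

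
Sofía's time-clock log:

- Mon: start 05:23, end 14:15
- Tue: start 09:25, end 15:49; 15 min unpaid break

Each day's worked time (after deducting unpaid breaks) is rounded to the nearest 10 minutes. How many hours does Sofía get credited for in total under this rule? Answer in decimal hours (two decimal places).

Mon: 05:23–14:15 = 8 h 52 min → rounds to 8 h 50 min
Tue: 09:25–15:49 = 6 h 24 min − 15 min = 6 h 9 min → rounds to 6 h 10 min
Total credited: 15 h 0 min.

15.00 hours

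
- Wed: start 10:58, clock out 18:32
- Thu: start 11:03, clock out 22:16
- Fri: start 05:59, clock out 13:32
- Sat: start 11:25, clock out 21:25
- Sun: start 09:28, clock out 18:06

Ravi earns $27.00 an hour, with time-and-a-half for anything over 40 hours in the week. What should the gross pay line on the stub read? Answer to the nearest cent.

$1281.15

Wed: 10:58–18:32 = 7 h 34 min
Thu: 11:03–22:16 = 11 h 13 min
Fri: 05:59–13:32 = 7 h 33 min
Sat: 11:25–21:25 = 10 h 0 min
Sun: 09:28–18:06 = 8 h 38 min
Total worked: 44 h 58 min = 2698 min.
Regular 40 h 0 min = 2400 min at $27.00/h; overtime 4 h 58 min = 298 min at $40.50/h.
Pay = (2400 × $27.00 + 298 × $40.50) ÷ 60 = $1281.15.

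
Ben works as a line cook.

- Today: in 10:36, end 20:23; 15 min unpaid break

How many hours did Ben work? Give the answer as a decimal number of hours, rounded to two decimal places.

Today: 10:36–20:23 = 9 h 47 min; less 15 min break → 9 h 32 min

9.53 hours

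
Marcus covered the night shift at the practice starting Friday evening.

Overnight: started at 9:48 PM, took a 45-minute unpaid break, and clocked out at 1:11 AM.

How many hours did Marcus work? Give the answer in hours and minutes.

Overnight: 9:48 PM → midnight = 2 h 12 min; midnight → 1:11 AM = 1 h 11 min; span 3 h 23 min; less 45 min break → 2 h 38 min

2 h 38 min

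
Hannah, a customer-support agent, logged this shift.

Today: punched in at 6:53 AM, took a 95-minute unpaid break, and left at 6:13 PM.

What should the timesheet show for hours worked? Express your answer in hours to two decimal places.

Today: 6:53 AM–6:13 PM = 11 h 20 min; less 95 min break → 9 h 45 min

9.75 hours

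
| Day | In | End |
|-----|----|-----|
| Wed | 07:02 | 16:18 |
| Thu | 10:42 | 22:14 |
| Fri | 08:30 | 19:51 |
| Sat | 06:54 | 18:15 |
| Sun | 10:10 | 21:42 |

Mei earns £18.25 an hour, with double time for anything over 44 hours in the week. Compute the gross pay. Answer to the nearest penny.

Wed: 07:02–16:18 = 9 h 16 min
Thu: 10:42–22:14 = 11 h 32 min
Fri: 08:30–19:51 = 11 h 21 min
Sat: 06:54–18:15 = 11 h 21 min
Sun: 10:10–21:42 = 11 h 32 min
Total worked: 55 h 2 min = 3302 min.
Regular 44 h 0 min = 2640 min at £18.25/h; overtime 11 h 2 min = 662 min at £36.50/h.
Pay = (2640 × £18.25 + 662 × £36.50) ÷ 60 = £1205.72.

£1205.72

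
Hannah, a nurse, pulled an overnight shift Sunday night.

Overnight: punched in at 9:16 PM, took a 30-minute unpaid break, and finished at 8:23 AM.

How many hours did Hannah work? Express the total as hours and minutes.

10 h 37 min

Overnight: 9:16 PM → midnight = 2 h 44 min; midnight → 8:23 AM = 8 h 23 min; span 11 h 7 min; less 30 min break → 10 h 37 min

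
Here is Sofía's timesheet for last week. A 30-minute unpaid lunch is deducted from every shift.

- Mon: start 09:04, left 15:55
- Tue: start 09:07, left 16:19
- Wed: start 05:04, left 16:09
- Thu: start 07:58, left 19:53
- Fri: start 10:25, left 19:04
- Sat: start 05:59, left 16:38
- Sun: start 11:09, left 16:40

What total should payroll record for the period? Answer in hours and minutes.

Mon: 09:04–15:55 = 6 h 51 min; less 30 min break → 6 h 21 min
Tue: 09:07–16:19 = 7 h 12 min; less 30 min break → 6 h 42 min
Wed: 05:04–16:09 = 11 h 5 min; less 30 min break → 10 h 35 min
Thu: 07:58–19:53 = 11 h 55 min; less 30 min break → 11 h 25 min
Fri: 10:25–19:04 = 8 h 39 min; less 30 min break → 8 h 9 min
Sat: 05:59–16:38 = 10 h 39 min; less 30 min break → 10 h 9 min
Sun: 11:09–16:40 = 5 h 31 min; less 30 min break → 5 h 1 min
Total: 6 h 21 min + 6 h 42 min + 10 h 35 min + 11 h 25 min + 8 h 9 min + 10 h 9 min + 5 h 1 min = 58 h 22 min.

58 h 22 min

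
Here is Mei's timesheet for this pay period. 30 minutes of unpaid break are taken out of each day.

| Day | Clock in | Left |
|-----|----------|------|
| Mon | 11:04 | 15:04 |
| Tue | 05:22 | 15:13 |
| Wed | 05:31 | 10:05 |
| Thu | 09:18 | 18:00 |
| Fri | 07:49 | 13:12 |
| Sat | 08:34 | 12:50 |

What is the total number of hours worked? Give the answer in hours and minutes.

33 h 46 min

Mon: 11:04–15:04 = 4 h 0 min; less 30 min break → 3 h 30 min
Tue: 05:22–15:13 = 9 h 51 min; less 30 min break → 9 h 21 min
Wed: 05:31–10:05 = 4 h 34 min; less 30 min break → 4 h 4 min
Thu: 09:18–18:00 = 8 h 42 min; less 30 min break → 8 h 12 min
Fri: 07:49–13:12 = 5 h 23 min; less 30 min break → 4 h 53 min
Sat: 08:34–12:50 = 4 h 16 min; less 30 min break → 3 h 46 min
Total: 3 h 30 min + 9 h 21 min + 4 h 4 min + 8 h 12 min + 4 h 53 min + 3 h 46 min = 33 h 46 min.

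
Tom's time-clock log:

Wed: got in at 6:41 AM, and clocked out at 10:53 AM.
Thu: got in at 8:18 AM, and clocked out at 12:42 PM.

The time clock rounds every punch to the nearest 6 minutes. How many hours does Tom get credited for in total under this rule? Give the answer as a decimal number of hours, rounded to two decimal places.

Wed: in 6:41 AM→6:42 AM, out 10:53 AM→10:54 AM; 4 h 12 min
Thu: in 8:18 AM→8:18 AM, out 12:42 PM→12:42 PM; 4 h 24 min
Total credited: 8 h 36 min.

8.60 hours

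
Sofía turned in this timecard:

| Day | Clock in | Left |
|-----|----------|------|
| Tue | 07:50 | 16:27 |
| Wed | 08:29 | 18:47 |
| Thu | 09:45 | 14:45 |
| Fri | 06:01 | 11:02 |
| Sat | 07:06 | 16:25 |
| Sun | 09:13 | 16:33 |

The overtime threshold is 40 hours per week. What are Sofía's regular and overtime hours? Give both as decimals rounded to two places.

Tue: 07:50–16:27 = 8 h 37 min
Wed: 08:29–18:47 = 10 h 18 min
Thu: 09:45–14:45 = 5 h 0 min
Fri: 06:01–11:02 = 5 h 1 min
Sat: 07:06–16:25 = 9 h 19 min
Sun: 09:13–16:33 = 7 h 20 min
Total worked: 45 h 35 min = 45.58 h.
Threshold 40 h → overtime 5 h 35 min, regular 40 h 0 min.

Regular 40.00 hours, overtime 5.58 hours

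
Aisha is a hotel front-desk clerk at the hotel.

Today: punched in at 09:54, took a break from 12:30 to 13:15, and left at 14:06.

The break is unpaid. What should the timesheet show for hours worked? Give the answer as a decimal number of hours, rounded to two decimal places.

Today: 09:54–14:06 = 4 h 12 min; less 45 min break → 3 h 27 min

3.45 hours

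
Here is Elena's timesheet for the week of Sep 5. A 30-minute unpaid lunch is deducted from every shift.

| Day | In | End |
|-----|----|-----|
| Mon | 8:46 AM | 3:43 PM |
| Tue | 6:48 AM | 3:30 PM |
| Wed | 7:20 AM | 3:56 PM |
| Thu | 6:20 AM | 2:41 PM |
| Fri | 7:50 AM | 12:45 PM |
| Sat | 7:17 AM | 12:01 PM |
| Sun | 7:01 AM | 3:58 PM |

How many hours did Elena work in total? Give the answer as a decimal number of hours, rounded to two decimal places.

47.70 hours

Mon: 8:46 AM–3:43 PM = 6 h 57 min; less 30 min break → 6 h 27 min
Tue: 6:48 AM–3:30 PM = 8 h 42 min; less 30 min break → 8 h 12 min
Wed: 7:20 AM–3:56 PM = 8 h 36 min; less 30 min break → 8 h 6 min
Thu: 6:20 AM–2:41 PM = 8 h 21 min; less 30 min break → 7 h 51 min
Fri: 7:50 AM–12:45 PM = 4 h 55 min; less 30 min break → 4 h 25 min
Sat: 7:17 AM–12:01 PM = 4 h 44 min; less 30 min break → 4 h 14 min
Sun: 7:01 AM–3:58 PM = 8 h 57 min; less 30 min break → 8 h 27 min
Total: 6 h 27 min + 8 h 12 min + 8 h 6 min + 7 h 51 min + 4 h 25 min + 4 h 14 min + 8 h 27 min = 47 h 42 min.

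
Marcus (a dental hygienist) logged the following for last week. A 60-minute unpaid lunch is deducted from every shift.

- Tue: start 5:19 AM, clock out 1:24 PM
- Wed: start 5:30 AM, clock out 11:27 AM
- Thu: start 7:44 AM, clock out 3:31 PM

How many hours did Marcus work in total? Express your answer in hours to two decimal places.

Tue: 5:19 AM–1:24 PM = 8 h 5 min; less 60 min break → 7 h 5 min
Wed: 5:30 AM–11:27 AM = 5 h 57 min; less 60 min break → 4 h 57 min
Thu: 7:44 AM–3:31 PM = 7 h 47 min; less 60 min break → 6 h 47 min
Total: 7 h 5 min + 4 h 57 min + 6 h 47 min = 18 h 49 min.

18.82 hours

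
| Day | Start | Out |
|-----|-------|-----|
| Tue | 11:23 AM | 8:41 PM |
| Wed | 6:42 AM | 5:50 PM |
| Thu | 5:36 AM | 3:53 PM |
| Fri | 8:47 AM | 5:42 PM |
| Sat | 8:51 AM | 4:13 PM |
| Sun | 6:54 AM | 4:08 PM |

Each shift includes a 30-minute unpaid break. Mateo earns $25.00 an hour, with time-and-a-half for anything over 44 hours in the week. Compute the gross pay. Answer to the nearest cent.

$1446.25

Tue: 11:23 AM–8:41 PM = 9 h 18 min; less 30 min break → 8 h 48 min
Wed: 6:42 AM–5:50 PM = 11 h 8 min; less 30 min break → 10 h 38 min
Thu: 5:36 AM–3:53 PM = 10 h 17 min; less 30 min break → 9 h 47 min
Fri: 8:47 AM–5:42 PM = 8 h 55 min; less 30 min break → 8 h 25 min
Sat: 8:51 AM–4:13 PM = 7 h 22 min; less 30 min break → 6 h 52 min
Sun: 6:54 AM–4:08 PM = 9 h 14 min; less 30 min break → 8 h 44 min
Total worked: 53 h 14 min = 3194 min.
Regular 44 h 0 min = 2640 min at $25.00/h; overtime 9 h 14 min = 554 min at $37.50/h.
Pay = (2640 × $25.00 + 554 × $37.50) ÷ 60 = $1446.25.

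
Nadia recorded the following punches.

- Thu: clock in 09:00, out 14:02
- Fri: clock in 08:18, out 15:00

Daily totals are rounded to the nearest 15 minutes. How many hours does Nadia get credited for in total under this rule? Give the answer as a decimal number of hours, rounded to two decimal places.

Thu: 09:00–14:02 = 5 h 2 min → rounds to 5 h 0 min
Fri: 08:18–15:00 = 6 h 42 min → rounds to 6 h 45 min
Total credited: 11 h 45 min.

11.75 hours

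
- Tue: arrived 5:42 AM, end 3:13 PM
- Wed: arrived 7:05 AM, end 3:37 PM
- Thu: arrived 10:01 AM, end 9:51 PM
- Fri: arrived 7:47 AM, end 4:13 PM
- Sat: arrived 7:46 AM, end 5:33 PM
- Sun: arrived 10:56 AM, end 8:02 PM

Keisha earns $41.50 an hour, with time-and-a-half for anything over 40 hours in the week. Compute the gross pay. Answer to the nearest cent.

Tue: 5:42 AM–3:13 PM = 9 h 31 min
Wed: 7:05 AM–3:37 PM = 8 h 32 min
Thu: 10:01 AM–9:51 PM = 11 h 50 min
Fri: 7:47 AM–4:13 PM = 8 h 26 min
Sat: 7:46 AM–5:33 PM = 9 h 47 min
Sun: 10:56 AM–8:02 PM = 9 h 6 min
Total worked: 57 h 12 min = 3432 min.
Regular 40 h 0 min = 2400 min at $41.50/h; overtime 17 h 12 min = 1032 min at $62.25/h.
Pay = (2400 × $41.50 + 1032 × $62.25) ÷ 60 = $2730.70.

$2730.70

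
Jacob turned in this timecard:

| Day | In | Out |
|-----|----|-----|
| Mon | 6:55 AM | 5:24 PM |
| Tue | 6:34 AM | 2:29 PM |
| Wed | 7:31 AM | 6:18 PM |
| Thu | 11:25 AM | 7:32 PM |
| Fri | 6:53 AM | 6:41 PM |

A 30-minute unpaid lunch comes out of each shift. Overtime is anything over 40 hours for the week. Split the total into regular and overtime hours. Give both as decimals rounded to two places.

Mon: 6:55 AM–5:24 PM = 10 h 29 min; less 30 min break → 9 h 59 min
Tue: 6:34 AM–2:29 PM = 7 h 55 min; less 30 min break → 7 h 25 min
Wed: 7:31 AM–6:18 PM = 10 h 47 min; less 30 min break → 10 h 17 min
Thu: 11:25 AM–7:32 PM = 8 h 7 min; less 30 min break → 7 h 37 min
Fri: 6:53 AM–6:41 PM = 11 h 48 min; less 30 min break → 11 h 18 min
Total worked: 46 h 36 min = 46.60 h.
Threshold 40 h → overtime 6 h 36 min, regular 40 h 0 min.

Regular 40.00 hours, overtime 6.60 hours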